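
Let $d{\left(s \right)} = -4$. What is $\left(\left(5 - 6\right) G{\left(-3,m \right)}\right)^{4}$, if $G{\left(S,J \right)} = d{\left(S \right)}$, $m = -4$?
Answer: $256$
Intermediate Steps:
$G{\left(S,J \right)} = -4$
$\left(\left(5 - 6\right) G{\left(-3,m \right)}\right)^{4} = \left(\left(5 - 6\right) \left(-4\right)\right)^{4} = \left(\left(-1\right) \left(-4\right)\right)^{4} = 4^{4} = 256$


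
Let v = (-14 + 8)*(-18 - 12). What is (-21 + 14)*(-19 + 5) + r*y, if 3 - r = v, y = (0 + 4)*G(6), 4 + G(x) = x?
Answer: -1318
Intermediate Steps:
G(x) = -4 + x
y = 8 (y = (0 + 4)*(-4 + 6) = 4*2 = 8)
v = 180 (v = -6*(-30) = 180)
r = -177 (r = 3 - 1*180 = 3 - 180 = -177)
(-21 + 14)*(-19 + 5) + r*y = (-21 + 14)*(-19 + 5) - 177*8 = -7*(-14) - 1416 = 98 - 1416 = -1318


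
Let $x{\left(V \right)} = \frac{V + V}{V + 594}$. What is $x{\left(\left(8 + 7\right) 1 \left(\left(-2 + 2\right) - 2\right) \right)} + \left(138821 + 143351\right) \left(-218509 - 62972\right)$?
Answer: $- \frac{3733024666409}{47} \approx -7.9426 \cdot 10^{10}$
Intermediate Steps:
$x{\left(V \right)} = \frac{2 V}{594 + V}$
$x{\left(\left(8 + 7\right) 1 \left(\left(-2 + 2\right) - 2\right) \right)} + \left(138821 + 143351\right) \left(-218509 - 62972\right) = \frac{2 \left(8 + 7\right) 1 \left(\left(-2 + 2\right) - 2\right)}{594 + \left(8 + 7\right) 1 \left(\left(-2 + 2\right) - 2\right)} + \left(138821 + 143351\right) \left(-218509 - 62972\right) = \frac{2 \cdot 15 \cdot 1 \left(0 - 2\right)}{594 + 15 \cdot 1 \left(0 - 2\right)} + 282172 \left(-281481\right) = \frac{2 \cdot 15 \cdot 1 \left(-2\right)}{594 + 15 \cdot 1 \left(-2\right)} - 79426056732 = \frac{2 \cdot 15 \left(-2\right)}{594 + 15 \left(-2\right)} - 79426056732 = 2 \left(-30\right) \frac{1}{594 - 30} - 79426056732 = 2 \left(-30\right) \frac{1}{564} - 79426056732 = - \frac{5}{47} - 79426056732 = - \frac{3733024666409}{47}$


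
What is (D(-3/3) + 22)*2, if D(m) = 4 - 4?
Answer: 44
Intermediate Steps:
D(m) = 0
(D(-3/3) + 22)*2 = (0 + 22)*2 = 22*2 = 44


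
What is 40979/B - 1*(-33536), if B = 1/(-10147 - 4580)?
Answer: -603464197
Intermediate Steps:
B = -1/14727 (B = 1/(-14727) = -1/14727 ≈ -6.7902e-5)
40979/B - 1*(-33536) = 40979/(-1/14727) - 1*(-33536) = 40979*(-14727) + 33536 = -603497733 + 33536 = -603464197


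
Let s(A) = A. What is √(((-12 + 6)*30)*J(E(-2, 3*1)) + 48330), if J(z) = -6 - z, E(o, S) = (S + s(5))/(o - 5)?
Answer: 3*√267890/7 ≈ 221.82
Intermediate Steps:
E(o, S) = (5 + S)/(-5 + o) (E(o, S) = (S + 5)/(o - 5) = (5 + S)/(-5 + o))
√(((-12 + 6)*30)*J(E(-2, 3*1)) + 48330) = √(((-12 + 6)*30)*(-6 - (5 + 3*1)/(-5 - 2)) + 48330) = √((-6*30)*(-6 - (5 + 3)/(-7)) + 48330) = √(-180*(-6 - (-1)*8/7) + 48330) = √(-180*(-6 - 1*(-8/7)) + 48330) = √(-180*(-6 + 8/7) + 48330) = √(-180*(-34/7) + 48330) = √(6120/7 + 48330) = √(344430/7) = 3*√267890/7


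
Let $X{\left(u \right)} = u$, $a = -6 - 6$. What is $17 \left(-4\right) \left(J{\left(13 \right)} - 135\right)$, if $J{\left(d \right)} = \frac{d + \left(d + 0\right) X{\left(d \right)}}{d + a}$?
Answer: $-3196$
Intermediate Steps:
$a = -12$ ($a = -6 - 6 = -12$)
$J{\left(d \right)} = \frac{d + d^{2}}{-12 + d}$ ($J{\left(d \right)} = \frac{d + \left(d + 0\right) d}{d - 12} = \frac{d + d d}{-12 + d} = \frac{d + d^{2}}{-12 + d}$)
$17 \left(-4\right) \left(J{\left(13 \right)} - 135\right) = 17 \left(-4\right) \left(\frac{13 \left(1 + 13\right)}{-12 + 13} - 135\right) = - 68 \left(13 \cdot 1^{-1} \cdot 14 - 135\right) = - 68 \left(13 \cdot 1 \cdot 14 - 135\right) = - 68 \left(182 - 135\right) = \left(-68\right) 47 = -3196$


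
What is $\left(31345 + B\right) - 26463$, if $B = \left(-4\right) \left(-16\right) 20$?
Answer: $6162$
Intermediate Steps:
$B = 1280$ ($B = 64 \cdot 20 = 1280$)
$\left(31345 + B\right) - 26463 = \left(31345 + 1280\right) - 26463 = 32625 - 26463 = 6162$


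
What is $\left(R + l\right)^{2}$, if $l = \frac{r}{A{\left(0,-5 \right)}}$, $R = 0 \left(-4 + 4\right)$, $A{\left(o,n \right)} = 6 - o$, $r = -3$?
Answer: $\frac{1}{4} \approx 0.25$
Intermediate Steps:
$R = 0$ ($R = 0 \cdot 0 = 0$)
$l = - \frac{1}{2}$ ($l = - \frac{3}{6 - 0} = - \frac{3}{6 + 0} = - \frac{3}{6} = \left(-3\right) \frac{1}{6} = - \frac{1}{2} \approx -0.5$)
$\left(R + l\right)^{2} = \left(0 - \frac{1}{2}\right)^{2} = \left(- \frac{1}{2}\right)^{2} = \frac{1}{4}$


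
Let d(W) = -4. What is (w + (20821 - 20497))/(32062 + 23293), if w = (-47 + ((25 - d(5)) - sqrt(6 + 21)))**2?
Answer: 135/11071 + 108*sqrt(3)/55355 ≈ 0.015573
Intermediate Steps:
w = (-18 - 3*sqrt(3))**2 (w = (-47 + ((25 - 1*(-4)) - sqrt(6 + 21)))**2 = (-47 + ((25 + 4) - sqrt(27)))**2 = (-47 + (29 - 3*sqrt(3)))**2 = (-18 - 3*sqrt(3))**2 ≈ 538.06)
(w + (20821 - 20497))/(32062 + 23293) = ((351 + 108*sqrt(3)) + (20821 - 20497))/(32062 + 23293) = ((351 + 108*sqrt(3)) + 324)/55355 = (675 + 108*sqrt(3))*(1/55355) = 135/11071 + 108*sqrt(3)/55355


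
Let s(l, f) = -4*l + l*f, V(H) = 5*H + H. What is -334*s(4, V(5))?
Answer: -34736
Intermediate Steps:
V(H) = 6*H
s(l, f) = -4*l + f*l
-334*s(4, V(5)) = -1336*(-4 + 6*5) = -1336*(-4 + 30) = -1336*26 = -334*104 = -34736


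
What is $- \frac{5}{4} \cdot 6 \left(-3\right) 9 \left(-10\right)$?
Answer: $-2025$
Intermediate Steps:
$- \frac{5}{4} \cdot 6 \left(-3\right) 9 \left(-10\right) = \left(-5\right) \frac{1}{4} \cdot 6 \left(-3\right) 9 \left(-10\right) = \left(- \frac{5}{4}\right) 6 \left(-3\right) 9 \left(-10\right) = \left(- \frac{15}{2}\right) \left(-3\right) 9 \left(-10\right) = \frac{45}{2} \cdot 9 \left(-10\right) = \frac{405}{2} \left(-10\right) = -2025$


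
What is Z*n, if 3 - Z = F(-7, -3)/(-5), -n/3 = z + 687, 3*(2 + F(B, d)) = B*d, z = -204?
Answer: -5796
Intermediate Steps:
F(B, d) = -2 + B*d/3 (F(B, d) = -2 + (B*d)/3 = -2 + B*d/3)
n = -1449 (n = -3*(-204 + 687) = -3*483 = -1449)
Z = 4 (Z = 3 - (-2 + (⅓)*(-7)*(-3))/(-5) = 3 - (-2 + 7)*(-1)/5 = 3 - 5*(-1)/5 = 3 - 1*(-1) = 3 + 1 = 4)
Z*n = 4*(-1449) = -5796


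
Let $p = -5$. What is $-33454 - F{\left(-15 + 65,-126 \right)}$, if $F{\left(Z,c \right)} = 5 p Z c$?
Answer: $-190954$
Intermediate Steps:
$F{\left(Z,c \right)} = - 25 Z c$ ($F{\left(Z,c \right)} = 5 \left(-5\right) Z c = - 25 Z c$)
$-33454 - F{\left(-15 + 65,-126 \right)} = -33454 - \left(-25\right) \left(-15 + 65\right) \left(-126\right) = -33454 - \left(-25\right) 50 \left(-126\right) = -33454 - 157500 = -190954$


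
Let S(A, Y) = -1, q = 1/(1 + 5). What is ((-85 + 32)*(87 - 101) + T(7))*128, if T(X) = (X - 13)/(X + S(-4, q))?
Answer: 94848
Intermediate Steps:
q = ⅙ (q = 1/6 = ⅙ ≈ 0.16667)
T(X) = (-13 + X)/(-1 + X) (T(X) = (X - 13)/(X - 1) = (-13 + X)/(-1 + X))
((-85 + 32)*(87 - 101) + T(7))*128 = ((-85 + 32)*(87 - 101) + (-13 + 7)/(-1 + 7))*128 = (-53*(-14) - 6/6)*128 = (742 + (⅙)*(-6))*128 = (742 - 1)*128 = 741*128 = 94848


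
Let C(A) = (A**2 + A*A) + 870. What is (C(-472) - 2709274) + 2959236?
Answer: 696400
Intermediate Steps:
C(A) = 870 + 2*A**2 (C(A) = (A**2 + A**2) + 870 = 2*A**2 + 870 = 870 + 2*A**2)
(C(-472) - 2709274) + 2959236 = ((870 + 2*(-472)**2) - 2709274) + 2959236 = ((870 + 2*222784) - 2709274) + 2959236 = ((870 + 445568) - 2709274) + 2959236 = (446438 - 2709274) + 2959236 = -2262836 + 2959236 = 696400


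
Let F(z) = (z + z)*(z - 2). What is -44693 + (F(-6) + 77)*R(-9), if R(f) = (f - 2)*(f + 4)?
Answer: -35178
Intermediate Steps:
F(z) = 2*z*(-2 + z) (F(z) = (2*z)*(-2 + z) = 2*z*(-2 + z))
R(f) = (-2 + f)*(4 + f)
-44693 + (F(-6) + 77)*R(-9) = -44693 + (2*(-6)*(-2 - 6) + 77)*(-8 + (-9)² + 2*(-9)) = -44693 + (2*(-6)*(-8) + 77)*(-8 + 81 - 18) = -44693 + (96 + 77)*55 = -44693 + 173*55 = -44693 + 9515 = -35178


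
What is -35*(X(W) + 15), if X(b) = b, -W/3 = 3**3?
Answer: 2310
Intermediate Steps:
W = -81 (W = -3*3**3 = -3*27 = -81)
-35*(X(W) + 15) = -35*(-81 + 15) = -35*(-66) = 2310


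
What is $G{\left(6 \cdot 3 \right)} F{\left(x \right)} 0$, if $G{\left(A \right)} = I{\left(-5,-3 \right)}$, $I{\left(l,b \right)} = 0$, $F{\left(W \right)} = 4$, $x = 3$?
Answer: $0$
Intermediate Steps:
$G{\left(A \right)} = 0$
$G{\left(6 \cdot 3 \right)} F{\left(x \right)} 0 = 0 \cdot 4 \cdot 0 = 0 \cdot 0 = 0$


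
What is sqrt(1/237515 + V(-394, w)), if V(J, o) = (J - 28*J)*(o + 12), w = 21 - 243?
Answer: I*sqrt(126026351984907985)/237515 ≈ 1494.7*I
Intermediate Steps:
w = -222
V(J, o) = -27*J*(12 + o) (V(J, o) = (-27*J)*(12 + o) = -27*J*(12 + o))
sqrt(1/237515 + V(-394, w)) = sqrt(1/237515 - 27*(-394)*(12 - 222)) = sqrt(1/237515 - 27*(-394)*(-210)) = sqrt(1/237515 - 2233980) = sqrt(-530603759699/237515) = I*sqrt(126026351984907985)/237515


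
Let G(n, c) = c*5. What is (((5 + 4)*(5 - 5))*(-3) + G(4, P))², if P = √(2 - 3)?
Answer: -25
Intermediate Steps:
P = I (P = √(-1) = I ≈ 1.0*I)
G(n, c) = 5*c
(((5 + 4)*(5 - 5))*(-3) + G(4, P))² = (((5 + 4)*(5 - 5))*(-3) + 5*I)² = ((9*0)*(-3) + 5*I)² = (0*(-3) + 5*I)² = (0 + 5*I)² = (5*I)² = -25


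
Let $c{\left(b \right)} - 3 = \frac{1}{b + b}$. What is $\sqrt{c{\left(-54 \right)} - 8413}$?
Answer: $\frac{i \sqrt{2724843}}{18} \approx 91.706 i$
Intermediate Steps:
$c{\left(b \right)} = 3 + \frac{1}{2 b}$ ($c{\left(b \right)} = 3 + \frac{1}{b + b} = 3 + \frac{1}{2 b}$)
$\sqrt{c{\left(-54 \right)} - 8413} = \sqrt{\left(3 + \frac{1}{2 \left(-54\right)}\right) - 8413} = \sqrt{\left(3 + \frac{1}{2} \left(- \frac{1}{54}\right)\right) - 8413} = \sqrt{\left(3 - \frac{1}{108}\right) - 8413} = \sqrt{\frac{323}{108} - 8413} = \sqrt{- \frac{908281}{108}} = \frac{i \sqrt{2724843}}{18}$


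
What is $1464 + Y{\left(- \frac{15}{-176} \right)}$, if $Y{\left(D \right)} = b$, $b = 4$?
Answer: $1468$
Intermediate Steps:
$Y{\left(D \right)} = 4$
$1464 + Y{\left(- \frac{15}{-176} \right)} = 1464 + 4 = 1468$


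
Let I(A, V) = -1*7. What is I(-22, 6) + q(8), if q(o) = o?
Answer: 1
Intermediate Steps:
I(A, V) = -7
I(-22, 6) + q(8) = -7 + 8 = 1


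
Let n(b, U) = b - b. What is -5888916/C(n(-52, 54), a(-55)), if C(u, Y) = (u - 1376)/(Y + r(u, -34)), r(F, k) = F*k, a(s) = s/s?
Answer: 1472229/344 ≈ 4279.7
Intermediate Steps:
a(s) = 1
n(b, U) = 0
C(u, Y) = (-1376 + u)/(Y - 34*u) (C(u, Y) = (u - 1376)/(Y + u*(-34)) = (-1376 + u)/(Y - 34*u))
-5888916/C(n(-52, 54), a(-55)) = -5888916*(1 - 34*0)/(-1376 + 0) = -5888916/(-1376/(1 + 0)) = -5888916/(-1376/1) = -5888916/(1*(-1376)) = -5888916/(-1376) = -5888916*(-1/1376) = 1472229/344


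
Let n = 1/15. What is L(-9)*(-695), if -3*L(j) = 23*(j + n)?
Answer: -428398/9 ≈ -47600.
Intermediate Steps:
n = 1/15 ≈ 0.066667
L(j) = -23/45 - 23*j/3 (L(j) = -23*(j + 1/15)/3 = -23*(1/15 + j)/3 = -(23/15 + 23*j)/3 = -23/45 - 23*j/3)
L(-9)*(-695) = (-23/45 - 23/3*(-9))*(-695) = (-23/45 + 69)*(-695) = (3082/45)*(-695) = -428398/9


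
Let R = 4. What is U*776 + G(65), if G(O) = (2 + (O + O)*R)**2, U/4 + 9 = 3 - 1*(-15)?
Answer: 300420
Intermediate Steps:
U = 36 (U = -36 + 4*(3 - 1*(-15)) = -36 + 4*(3 + 15) = -36 + 4*18 = -36 + 72 = 36)
G(O) = (2 + 8*O)**2 (G(O) = (2 + (O + O)*4)**2 = (2 + (2*O)*4)**2 = (2 + 8*O)**2)
U*776 + G(65) = 36*776 + 4*(1 + 4*65)**2 = 27936 + 4*(1 + 260)**2 = 27936 + 4*261**2 = 27936 + 4*68121 = 27936 + 272484 = 300420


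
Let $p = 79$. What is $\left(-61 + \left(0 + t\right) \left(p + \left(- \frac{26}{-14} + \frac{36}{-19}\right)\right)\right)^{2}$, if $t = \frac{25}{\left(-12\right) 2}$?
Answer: $\frac{52272134161}{2547216} \approx 20521.0$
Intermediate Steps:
$t = - \frac{25}{24}$ ($t = \frac{25}{-24} = 25 \left(- \frac{1}{24}\right) = - \frac{25}{24} \approx -1.0417$)
$\left(-61 + \left(0 + t\right) \left(p + \left(- \frac{26}{-14} + \frac{36}{-19}\right)\right)\right)^{2} = \left(-61 + \left(0 - \frac{25}{24}\right) \left(79 + \left(- \frac{26}{-14} + \frac{36}{-19}\right)\right)\right)^{2} = \left(-61 - \frac{25 \left(79 + \left(\left(-26\right) \left(- \frac{1}{14}\right) + 36 \left(- \frac{1}{19}\right)\right)\right)}{24}\right)^{2} = \left(-61 - \frac{25 \left(79 + \left(\frac{13}{7} - \frac{36}{19}\right)\right)}{24}\right)^{2} = \left(-61 - \frac{25 \left(79 - \frac{5}{133}\right)}{24}\right)^{2} = \left(-61 - \frac{131275}{1596}\right)^{2} = \left(- \frac{228631}{1596}\right)^{2} = \frac{52272134161}{2547216}$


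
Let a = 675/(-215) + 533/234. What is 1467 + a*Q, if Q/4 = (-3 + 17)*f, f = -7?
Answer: 698461/387 ≈ 1804.8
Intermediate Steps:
a = -667/774 (a = 675*(-1/215) + 533*(1/234) = -135/43 + 41/18 = -667/774 ≈ -0.86176)
Q = -392 (Q = 4*((-3 + 17)*(-7)) = 4*(14*(-7)) = 4*(-98) = -392)
1467 + a*Q = 1467 - 667/774*(-392) = 1467 + 130732/387 = 698461/387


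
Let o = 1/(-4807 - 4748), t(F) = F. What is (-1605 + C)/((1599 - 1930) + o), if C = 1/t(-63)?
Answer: 23003890/4744059 ≈ 4.8490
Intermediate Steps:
o = -1/9555 (o = 1/(-9555) = -1/9555 ≈ -0.00010466)
C = -1/63 (C = 1/(-63) = -1/63 ≈ -0.015873)
(-1605 + C)/((1599 - 1930) + o) = (-1605 - 1/63)/((1599 - 1930) - 1/9555) = -101116/(63*(-331 - 1/9555)) = -101116/(63*(-3162706/9555)) = -101116/63*(-9555/3162706) = 23003890/4744059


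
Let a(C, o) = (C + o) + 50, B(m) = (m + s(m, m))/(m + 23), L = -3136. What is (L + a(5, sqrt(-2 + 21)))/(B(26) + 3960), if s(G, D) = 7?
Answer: -50323/64691 + 49*sqrt(19)/194073 ≈ -0.77680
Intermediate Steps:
B(m) = (7 + m)/(23 + m) (B(m) = (m + 7)/(m + 23) = (7 + m)/(23 + m))
a(C, o) = 50 + C + o
(L + a(5, sqrt(-2 + 21)))/(B(26) + 3960) = (-3136 + (50 + 5 + sqrt(-2 + 21)))/((7 + 26)/(23 + 26) + 3960) = (-3136 + (50 + 5 + sqrt(19)))/(33/49 + 3960) = (-3136 + (55 + sqrt(19)))/((1/49)*33 + 3960) = (-3081 + sqrt(19))/(33/49 + 3960) = (-3081 + sqrt(19))/(194073/49) = (-3081 + sqrt(19))*(49/194073) = -50323/64691 + 49*sqrt(19)/194073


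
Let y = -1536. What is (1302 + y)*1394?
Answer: -326196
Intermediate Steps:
(1302 + y)*1394 = (1302 - 1536)*1394 = -234*1394 = -326196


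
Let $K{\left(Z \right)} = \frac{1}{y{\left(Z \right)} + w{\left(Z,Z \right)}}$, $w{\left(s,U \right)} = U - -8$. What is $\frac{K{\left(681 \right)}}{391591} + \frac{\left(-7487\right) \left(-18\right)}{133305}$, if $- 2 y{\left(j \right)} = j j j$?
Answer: $\frac{5555603285895577556}{5495374916717286355} \approx 1.011$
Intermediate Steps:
$w{\left(s,U \right)} = 8 + U$ ($w{\left(s,U \right)} = U + 8 = 8 + U$)
$y{\left(j \right)} = - \frac{j^{3}}{2}$ ($y{\left(j \right)} = - \frac{j j j}{2} = - \frac{j^{2} j}{2} = - \frac{j^{3}}{2}$)
$K{\left(Z \right)} = \frac{1}{8 + Z - \frac{Z^{3}}{2}}$ ($K{\left(Z \right)} = \frac{1}{- \frac{Z^{3}}{2} + \left(8 + Z\right)} = \frac{1}{8 + Z - \frac{Z^{3}}{2}}$)
$\frac{K{\left(681 \right)}}{391591} + \frac{\left(-7487\right) \left(-18\right)}{133305} = \frac{2 \frac{1}{16 - 681^{3} + 2 \cdot 681}}{391591} + \frac{\left(-7487\right) \left(-18\right)}{133305} = \frac{2}{16 - 315821241 + 1362} \cdot \frac{1}{391591} + 134766 \cdot \frac{1}{133305} = \frac{2}{16 - 315821241 + 1362} \cdot \frac{1}{391591} + \frac{44922}{44435} = \frac{2}{-315819863} \cdot \frac{1}{391591} + \frac{44922}{44435} = 2 \left(- \frac{1}{315819863}\right) \frac{1}{391591} + \frac{44922}{44435} = \left(- \frac{2}{315819863}\right) \frac{1}{391591} + \frac{44922}{44435} = - \frac{2}{123672215972033} + \frac{44922}{44435} = \frac{5555603285895577556}{5495374916717286355}$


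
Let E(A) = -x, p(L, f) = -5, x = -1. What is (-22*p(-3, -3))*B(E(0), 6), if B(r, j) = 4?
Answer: 440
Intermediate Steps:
E(A) = 1 (E(A) = -1*(-1) = 1)
(-22*p(-3, -3))*B(E(0), 6) = -22*(-5)*4 = 110*4 = 440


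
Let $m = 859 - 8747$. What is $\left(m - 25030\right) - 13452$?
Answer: $-46370$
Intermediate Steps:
$m = -7888$ ($m = 859 - 8747 = -7888$)
$\left(m - 25030\right) - 13452 = \left(-7888 - 25030\right) - 13452 = -32918 - 13452 = -46370$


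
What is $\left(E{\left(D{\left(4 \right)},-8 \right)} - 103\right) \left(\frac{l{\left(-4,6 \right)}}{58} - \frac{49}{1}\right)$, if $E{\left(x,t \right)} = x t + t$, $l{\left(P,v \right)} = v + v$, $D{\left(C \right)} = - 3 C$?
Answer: $\frac{21225}{29} \approx 731.9$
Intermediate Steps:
$l{\left(P,v \right)} = 2 v$
$E{\left(x,t \right)} = t + t x$ ($E{\left(x,t \right)} = t x + t = t + t x$)
$\left(E{\left(D{\left(4 \right)},-8 \right)} - 103\right) \left(\frac{l{\left(-4,6 \right)}}{58} - \frac{49}{1}\right) = \left(- 8 \left(1 - 12\right) - 103\right) \left(\frac{2 \cdot 6}{58} - \frac{49}{1}\right) = \left(- 8 \left(1 - 12\right) - 103\right) \left(12 \cdot \frac{1}{58} - 49\right) = \left(\left(-8\right) \left(-11\right) - 103\right) \left(\frac{6}{29} - 49\right) = \left(88 - 103\right) \left(- \frac{1415}{29}\right) = \left(-15\right) \left(- \frac{1415}{29}\right) = \frac{21225}{29}$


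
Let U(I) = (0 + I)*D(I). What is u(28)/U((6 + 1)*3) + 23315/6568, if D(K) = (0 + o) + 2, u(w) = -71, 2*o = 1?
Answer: 1515419/689640 ≈ 2.1974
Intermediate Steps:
o = ½ (o = (½)*1 = ½ ≈ 0.50000)
D(K) = 5/2 (D(K) = (0 + ½) + 2 = ½ + 2 = 5/2)
U(I) = 5*I/2 (U(I) = (0 + I)*(5/2) = I*(5/2) = 5*I/2)
u(28)/U((6 + 1)*3) + 23315/6568 = -71*2/(15*(6 + 1)) + 23315/6568 = -71/(5*(7*3)/2) + 23315*(1/6568) = -71/((5/2)*21) + 23315/6568 = -71/105/2 + 23315/6568 = -71*2/105 + 23315/6568 = -142/105 + 23315/6568 = 1515419/689640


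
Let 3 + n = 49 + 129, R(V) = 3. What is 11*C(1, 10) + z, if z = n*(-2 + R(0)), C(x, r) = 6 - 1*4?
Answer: 197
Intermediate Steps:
n = 175 (n = -3 + (49 + 129) = -3 + 178 = 175)
C(x, r) = 2 (C(x, r) = 6 - 4 = 2)
z = 175 (z = 175*(-2 + 3) = 175*1 = 175)
11*C(1, 10) + z = 11*2 + 175 = 22 + 175 = 197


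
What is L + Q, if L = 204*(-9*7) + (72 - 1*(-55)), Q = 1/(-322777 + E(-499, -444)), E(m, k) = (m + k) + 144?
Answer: -4117504601/323576 ≈ -12725.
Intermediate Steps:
E(m, k) = 144 + k + m (E(m, k) = (k + m) + 144 = 144 + k + m)
Q = -1/323576 (Q = 1/(-322777 + (144 - 444 - 499)) = 1/(-322777 - 799) = 1/(-323576) = -1/323576 ≈ -3.0905e-6)
L = -12725 (L = 204*(-63) + (72 + 55) = -12852 + 127 = -12725)
L + Q = -12725 - 1/323576 = -4117504601/323576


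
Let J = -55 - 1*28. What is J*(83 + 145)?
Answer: -18924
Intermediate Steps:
J = -83 (J = -55 - 28 = -83)
J*(83 + 145) = -83*(83 + 145) = -83*228 = -18924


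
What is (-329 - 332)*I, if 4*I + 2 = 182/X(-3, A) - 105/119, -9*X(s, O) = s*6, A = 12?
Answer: -495089/34 ≈ -14561.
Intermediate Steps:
X(s, O) = -2*s/3 (X(s, O) = -s*6/9 = -2*s/3)
I = 749/34 (I = -1/2 + (182/((-2/3*(-3))) - 105/119)/4 = -1/2 + (182/2 - 105*1/119)/4 = -1/2 + (182*(1/2) - 15/17)/4 = -1/2 + (91 - 15/17)/4 = -1/2 + (1/4)*(1532/17) = -1/2 + 383/17 = 749/34 ≈ 22.029)
(-329 - 332)*I = (-329 - 332)*(749/34) = -661*749/34 = -495089/34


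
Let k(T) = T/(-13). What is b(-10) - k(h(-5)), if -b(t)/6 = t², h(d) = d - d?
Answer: -600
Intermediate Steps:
h(d) = 0
k(T) = -T/13 (k(T) = T*(-1/13) = -T/13)
b(t) = -6*t²
b(-10) - k(h(-5)) = -6*(-10)² - (-1)*0/13 = -6*100 - 1*0 = -600 + 0 = -600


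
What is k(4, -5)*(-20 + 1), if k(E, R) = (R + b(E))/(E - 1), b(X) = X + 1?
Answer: 0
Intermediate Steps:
b(X) = 1 + X
k(E, R) = (1 + E + R)/(-1 + E) (k(E, R) = (R + (1 + E))/(E - 1) = (1 + E + R)/(-1 + E))
k(4, -5)*(-20 + 1) = ((1 + 4 - 5)/(-1 + 4))*(-20 + 1) = (0/3)*(-19) = ((⅓)*0)*(-19) = 0*(-19) = 0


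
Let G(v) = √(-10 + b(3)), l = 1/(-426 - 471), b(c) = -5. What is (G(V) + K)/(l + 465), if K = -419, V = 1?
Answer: -375843/417104 + 897*I*√15/417104 ≈ -0.90108 + 0.008329*I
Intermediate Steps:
l = -1/897 (l = 1/(-897) = -1/897 ≈ -0.0011148)
G(v) = I*√15 (G(v) = √(-10 - 5) = √(-15) = I*√15)
(G(V) + K)/(l + 465) = (I*√15 - 419)/(-1/897 + 465) = (-419 + I*√15)/(417104/897) = (-419 + I*√15)*(897/417104) = -375843/417104 + 897*I*√15/417104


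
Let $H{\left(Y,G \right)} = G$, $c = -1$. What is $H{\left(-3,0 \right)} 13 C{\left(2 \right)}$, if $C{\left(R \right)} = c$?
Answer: $0$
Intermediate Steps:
$C{\left(R \right)} = -1$
$H{\left(-3,0 \right)} 13 C{\left(2 \right)} = 0 \cdot 13 \left(-1\right) = 0 \left(-1\right) = 0$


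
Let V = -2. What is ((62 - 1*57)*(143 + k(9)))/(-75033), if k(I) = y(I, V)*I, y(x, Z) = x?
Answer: -160/10719 ≈ -0.014927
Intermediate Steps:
k(I) = I² (k(I) = I*I = I²)
((62 - 1*57)*(143 + k(9)))/(-75033) = ((62 - 1*57)*(143 + 9²))/(-75033) = ((62 - 57)*(143 + 81))*(-1/75033) = (5*224)*(-1/75033) = 1120*(-1/75033) = -160/10719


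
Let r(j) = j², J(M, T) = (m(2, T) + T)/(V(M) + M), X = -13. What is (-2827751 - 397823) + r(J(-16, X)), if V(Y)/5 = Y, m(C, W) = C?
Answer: -29726889863/9216 ≈ -3.2256e+6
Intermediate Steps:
V(Y) = 5*Y
J(M, T) = (2 + T)/(6*M) (J(M, T) = (2 + T)/(5*M + M) = (2 + T)/((6*M)) = (2 + T)*(1/(6*M)) = (2 + T)/(6*M))
(-2827751 - 397823) + r(J(-16, X)) = (-2827751 - 397823) + ((⅙)*(2 - 13)/(-16))² = -3225574 + ((⅙)*(-1/16)*(-11))² = -3225574 + (11/96)² = -3225574 + 121/9216 = -29726889863/9216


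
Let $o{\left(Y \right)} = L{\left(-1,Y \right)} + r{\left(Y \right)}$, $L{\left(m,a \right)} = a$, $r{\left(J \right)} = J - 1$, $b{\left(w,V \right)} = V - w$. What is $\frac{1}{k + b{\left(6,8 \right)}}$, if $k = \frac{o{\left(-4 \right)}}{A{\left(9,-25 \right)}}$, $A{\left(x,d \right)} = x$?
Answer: $1$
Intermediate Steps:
$r{\left(J \right)} = -1 + J$
$o{\left(Y \right)} = -1 + 2 Y$ ($o{\left(Y \right)} = Y + \left(-1 + Y\right) = -1 + 2 Y$)
$k = -1$ ($k = \frac{-1 + 2 \left(-4\right)}{9} = \left(-1 - 8\right) \frac{1}{9} = \left(-9\right) \frac{1}{9} = -1$)
$\frac{1}{k + b{\left(6,8 \right)}} = \frac{1}{-1 + \left(8 - 6\right)} = \frac{1}{-1 + 2} = 1^{-1} = 1$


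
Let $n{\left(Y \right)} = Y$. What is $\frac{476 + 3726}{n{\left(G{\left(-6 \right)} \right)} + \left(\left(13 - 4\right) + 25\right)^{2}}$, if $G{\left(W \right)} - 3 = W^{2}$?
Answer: $\frac{4202}{1195} \approx 3.5163$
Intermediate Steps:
$G{\left(W \right)} = 3 + W^{2}$
$\frac{476 + 3726}{n{\left(G{\left(-6 \right)} \right)} + \left(\left(13 - 4\right) + 25\right)^{2}} = \frac{476 + 3726}{\left(3 + \left(-6\right)^{2}\right) + \left(\left(13 - 4\right) + 25\right)^{2}} = \frac{4202}{\left(3 + 36\right) + \left(9 + 25\right)^{2}} = \frac{4202}{39 + 34^{2}} = \frac{4202}{39 + 1156} = \frac{4202}{1195}$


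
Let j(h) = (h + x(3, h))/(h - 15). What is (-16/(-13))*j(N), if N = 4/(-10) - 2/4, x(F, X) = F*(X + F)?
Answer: -288/689 ≈ -0.41800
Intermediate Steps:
x(F, X) = F*(F + X)
N = -9/10 (N = 4*(-⅒) - 2*¼ = -⅖ - ½ = -9/10 ≈ -0.90000)
j(h) = (9 + 4*h)/(-15 + h) (j(h) = (h + 3*(3 + h))/(h - 15) = (h + (9 + 3*h))/(-15 + h) = (9 + 4*h)/(-15 + h))
(-16/(-13))*j(N) = (-16/(-13))*((9 + 4*(-9/10))/(-15 - 9/10)) = (-16*(-1/13))*((9 - 18/5)/(-159/10)) = 16*(-10/159*27/5)/13 = (16/13)*(-18/53) = -288/689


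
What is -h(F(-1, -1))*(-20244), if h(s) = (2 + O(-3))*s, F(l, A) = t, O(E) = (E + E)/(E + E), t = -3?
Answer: -182196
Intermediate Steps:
O(E) = 1 (O(E) = (2*E)/((2*E)) = (2*E)*(1/(2*E)) = 1)
F(l, A) = -3
h(s) = 3*s (h(s) = (2 + 1)*s = 3*s)
-h(F(-1, -1))*(-20244) = -3*(-3)*(-20244) = -(-9)*(-20244) = -1*182196 = -182196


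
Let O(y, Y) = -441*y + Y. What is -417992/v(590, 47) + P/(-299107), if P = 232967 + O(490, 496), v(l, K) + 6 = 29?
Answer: -125024732723/6879461 ≈ -18174.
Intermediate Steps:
v(l, K) = 23 (v(l, K) = -6 + 29 = 23)
O(y, Y) = Y - 441*y
P = 17373 (P = 232967 + (496 - 441*490) = 232967 + (496 - 216090) = 232967 - 215594 = 17373)
-417992/v(590, 47) + P/(-299107) = -417992/23 + 17373/(-299107) = -417992*1/23 + 17373*(-1/299107) = -417992/23 - 17373/299107 = -125024732723/6879461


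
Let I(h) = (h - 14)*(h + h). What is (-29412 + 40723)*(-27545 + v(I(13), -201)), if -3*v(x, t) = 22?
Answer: -934933327/3 ≈ -3.1164e+8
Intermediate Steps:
I(h) = 2*h*(-14 + h) (I(h) = (-14 + h)*(2*h) = 2*h*(-14 + h))
v(x, t) = -22/3 (v(x, t) = -⅓*22 = -22/3)
(-29412 + 40723)*(-27545 + v(I(13), -201)) = (-29412 + 40723)*(-27545 - 22/3) = 11311*(-82657/3) = -934933327/3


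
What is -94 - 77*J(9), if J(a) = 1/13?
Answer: -1299/13 ≈ -99.923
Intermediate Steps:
J(a) = 1/13
-94 - 77*J(9) = -94 - 77*1/13 = -94 - 77/13 = -1299/13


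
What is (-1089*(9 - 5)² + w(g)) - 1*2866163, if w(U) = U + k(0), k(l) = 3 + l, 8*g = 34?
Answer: -11534319/4 ≈ -2.8836e+6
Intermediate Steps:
g = 17/4 (g = (⅛)*34 = 17/4 ≈ 4.2500)
w(U) = 3 + U (w(U) = U + (3 + 0) = U + 3 = 3 + U)
(-1089*(9 - 5)² + w(g)) - 1*2866163 = (-1089*(9 - 5)² + (3 + 17/4)) - 1*2866163 = (-1089*4² + 29/4) - 2866163 = (-1089*16 + 29/4) - 2866163 = (-17424 + 29/4) - 2866163 = -69667/4 - 2866163 = -11534319/4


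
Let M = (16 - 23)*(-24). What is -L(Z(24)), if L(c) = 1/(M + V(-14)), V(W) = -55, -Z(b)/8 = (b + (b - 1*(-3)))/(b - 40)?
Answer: -1/113 ≈ -0.0088496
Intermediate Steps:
Z(b) = -8*(3 + 2*b)/(-40 + b) (Z(b) = -8*(b + (b - 1*(-3)))/(b - 40) = -8*(b + (b + 3))/(-40 + b) = -8*(b + (3 + b))/(-40 + b) = -8*(3 + 2*b)/(-40 + b))
M = 168 (M = -7*(-24) = 168)
L(c) = 1/113 (L(c) = 1/(168 - 55) = 1/113)
-L(Z(24)) = -1*1/113 = -1/113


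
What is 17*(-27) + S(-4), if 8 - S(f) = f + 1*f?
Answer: -443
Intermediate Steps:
S(f) = 8 - 2*f (S(f) = 8 - (f + 1*f) = 8 - (f + f) = 8 - 2*f)
17*(-27) + S(-4) = 17*(-27) + (8 - 2*(-4)) = -459 + (8 + 8) = -459 + 16 = -443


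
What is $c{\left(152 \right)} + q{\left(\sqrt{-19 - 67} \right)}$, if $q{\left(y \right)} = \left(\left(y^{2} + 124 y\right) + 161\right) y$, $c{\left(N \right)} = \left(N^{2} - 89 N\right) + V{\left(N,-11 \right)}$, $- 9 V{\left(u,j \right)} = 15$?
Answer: $- \frac{3269}{3} + 75 i \sqrt{86} \approx -1089.7 + 695.52 i$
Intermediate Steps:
$V{\left(u,j \right)} = - \frac{5}{3}$ ($V{\left(u,j \right)} = \left(- \frac{1}{9}\right) 15 = - \frac{5}{3}$)
$c{\left(N \right)} = - \frac{5}{3} + N^{2} - 89 N$ ($c{\left(N \right)} = \left(N^{2} - 89 N\right) - \frac{5}{3} = - \frac{5}{3} + N^{2} - 89 N$)
$q{\left(y \right)} = y \left(161 + y^{2} + 124 y\right)$ ($q{\left(y \right)} = \left(161 + y^{2} + 124 y\right) y = y \left(161 + y^{2} + 124 y\right)$)
$c{\left(152 \right)} + q{\left(\sqrt{-19 - 67} \right)} = \left(- \frac{5}{3} + 152^{2} - 13528\right) + \sqrt{-19 - 67} \left(161 + \left(\sqrt{-19 - 67}\right)^{2} + 124 \sqrt{-19 - 67}\right) = \left(- \frac{5}{3} + 23104 - 13528\right) + \sqrt{-86} \left(161 + \left(\sqrt{-86}\right)^{2} + 124 \sqrt{-86}\right) = \frac{28723}{3} + i \sqrt{86} \left(161 + \left(i \sqrt{86}\right)^{2} + 124 i \sqrt{86}\right) = \frac{28723}{3} + i \sqrt{86} \left(161 - 86 + 124 i \sqrt{86}\right) = \frac{28723}{3} + i \sqrt{86} \left(75 + 124 i \sqrt{86}\right)$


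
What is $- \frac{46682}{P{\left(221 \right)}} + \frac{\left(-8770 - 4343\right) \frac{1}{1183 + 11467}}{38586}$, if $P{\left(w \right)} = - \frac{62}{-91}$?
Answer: $- \frac{345588977168801}{5043833300} \approx -68517.0$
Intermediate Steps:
$P{\left(w \right)} = \frac{62}{91}$ ($P{\left(w \right)} = \left(-62\right) \left(- \frac{1}{91}\right) = \frac{62}{91}$)
$- \frac{46682}{P{\left(221 \right)}} + \frac{\left(-8770 - 4343\right) \frac{1}{1183 + 11467}}{38586} = - \frac{46682}{\frac{62}{91}} + \frac{\left(-8770 - 4343\right) \frac{1}{1183 + 11467}}{38586} = \left(-46682\right) \frac{91}{62} + - \frac{13113}{12650} \cdot \frac{1}{38586} = - \frac{2124031}{31} + \left(-13113\right) \frac{1}{12650} \cdot \frac{1}{38586} = - \frac{2124031}{31} - \frac{4371}{162704300} = - \frac{345588977168801}{5043833300}$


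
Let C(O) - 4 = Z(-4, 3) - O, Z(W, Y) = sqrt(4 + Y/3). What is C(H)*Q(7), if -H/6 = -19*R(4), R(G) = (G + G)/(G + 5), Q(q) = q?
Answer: -2044/3 + 7*sqrt(5) ≈ -665.68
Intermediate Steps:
R(G) = 2*G/(5 + G) (R(G) = (2*G)/(5 + G) = 2*G/(5 + G))
H = 304/3 (H = -(-114)*2*4/(5 + 4) = -(-114)*2*4/9 = -(-114)*2*4*(1/9) = -(-114)*8/9 = -6*(-152/9) = 304/3 ≈ 101.33)
Z(W, Y) = sqrt(4 + Y/3) (Z(W, Y) = sqrt(4 + Y*(1/3)) = sqrt(4 + Y/3))
C(O) = 4 + sqrt(5) - O (C(O) = 4 + (sqrt(36 + 3*3)/3 - O) = 4 + (sqrt(36 + 9)/3 - O) = 4 + (sqrt(45)/3 - O) = 4 + ((3*sqrt(5))/3 - O) = 4 + (sqrt(5) - O) = 4 + sqrt(5) - O)
C(H)*Q(7) = (4 + sqrt(5) - 1*304/3)*7 = (4 + sqrt(5) - 304/3)*7 = (-292/3 + sqrt(5))*7 = -2044/3 + 7*sqrt(5)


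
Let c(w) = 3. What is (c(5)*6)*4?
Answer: 72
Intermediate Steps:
(c(5)*6)*4 = (3*6)*4 = 18*4 = 72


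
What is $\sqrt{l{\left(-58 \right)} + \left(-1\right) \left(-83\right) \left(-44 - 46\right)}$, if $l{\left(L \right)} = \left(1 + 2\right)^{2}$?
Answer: $3 i \sqrt{829} \approx 86.377 i$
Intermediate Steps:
$l{\left(L \right)} = 9$ ($l{\left(L \right)} = 3^{2} = 9$)
$\sqrt{l{\left(-58 \right)} + \left(-1\right) \left(-83\right) \left(-44 - 46\right)} = \sqrt{9 + \left(-1\right) \left(-83\right) \left(-44 - 46\right)} = \sqrt{9 + 83 \left(-90\right)} = \sqrt{9 - 7470} = \sqrt{-7461} = 3 i \sqrt{829}$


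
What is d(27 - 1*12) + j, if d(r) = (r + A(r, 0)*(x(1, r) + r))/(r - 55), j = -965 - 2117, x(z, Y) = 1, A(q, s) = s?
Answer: -24659/8 ≈ -3082.4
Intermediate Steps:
j = -3082
d(r) = r/(-55 + r) (d(r) = (r + 0*(1 + r))/(r - 55) = (r + 0)/(-55 + r) = r/(-55 + r))
d(27 - 1*12) + j = (27 - 1*12)/(-55 + (27 - 1*12)) - 3082 = (27 - 12)/(-55 + (27 - 12)) - 3082 = 15/(-55 + 15) - 3082 = 15/(-40) - 3082 = 15*(-1/40) - 3082 = -3/8 - 3082 = -24659/8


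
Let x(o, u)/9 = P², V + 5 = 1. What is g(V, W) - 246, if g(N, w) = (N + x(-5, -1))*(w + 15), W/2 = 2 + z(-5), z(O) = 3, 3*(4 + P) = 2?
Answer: 2154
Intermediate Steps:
P = -10/3 (P = -4 + (⅓)*2 = -4 + ⅔ = -10/3 ≈ -3.3333)
V = -4 (V = -5 + 1 = -4)
x(o, u) = 100 (x(o, u) = 9*(-10/3)² = 9*(100/9) = 100)
W = 10 (W = 2*(2 + 3) = 2*5 = 10)
g(N, w) = (15 + w)*(100 + N) (g(N, w) = (N + 100)*(w + 15) = (100 + N)*(15 + w) = (15 + w)*(100 + N))
g(V, W) - 246 = (1500 + 15*(-4) + 100*10 - 4*10) - 246 = (1500 - 60 + 1000 - 40) - 246 = 2400 - 246 = 2154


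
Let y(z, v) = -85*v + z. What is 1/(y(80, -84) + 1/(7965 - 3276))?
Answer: 4689/33854581 ≈ 0.00013850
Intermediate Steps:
y(z, v) = z - 85*v
1/(y(80, -84) + 1/(7965 - 3276)) = 1/((80 - 85*(-84)) + 1/(7965 - 3276)) = 1/((80 + 7140) + 1/4689) = 1/(7220 + 1/4689) = 1/(33854581/4689) = 4689/33854581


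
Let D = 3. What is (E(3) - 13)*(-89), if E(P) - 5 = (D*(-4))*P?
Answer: 3916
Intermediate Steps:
E(P) = 5 - 12*P (E(P) = 5 + (3*(-4))*P = 5 - 12*P)
(E(3) - 13)*(-89) = ((5 - 12*3) - 13)*(-89) = ((5 - 36) - 13)*(-89) = (-31 - 13)*(-89) = -44*(-89) = 3916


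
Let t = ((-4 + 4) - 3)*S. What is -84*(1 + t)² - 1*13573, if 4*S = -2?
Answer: -14098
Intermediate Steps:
S = -½ (S = (¼)*(-2) = -½ ≈ -0.50000)
t = 3/2 (t = ((-4 + 4) - 3)*(-½) = (0 - 3)*(-½) = -3*(-½) = 3/2 ≈ 1.5000)
-84*(1 + t)² - 1*13573 = -84*(1 + 3/2)² - 1*13573 = -84*(5/2)² - 13573 = -84*25/4 - 13573 = -525 - 13573 = -14098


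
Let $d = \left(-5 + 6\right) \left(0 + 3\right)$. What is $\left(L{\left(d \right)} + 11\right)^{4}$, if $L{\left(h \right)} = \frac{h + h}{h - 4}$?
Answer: $625$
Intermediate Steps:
$d = 3$ ($d = 1 \cdot 3 = 3$)
$L{\left(h \right)} = \frac{2 h}{-4 + h}$
$\left(L{\left(d \right)} + 11\right)^{4} = \left(2 \cdot 3 \frac{1}{-4 + 3} + 11\right)^{4} = \left(2 \cdot 3 \frac{1}{-1} + 11\right)^{4} = \left(2 \cdot 3 \left(-1\right) + 11\right)^{4} = \left(-6 + 11\right)^{4} = 5^{4} = 625$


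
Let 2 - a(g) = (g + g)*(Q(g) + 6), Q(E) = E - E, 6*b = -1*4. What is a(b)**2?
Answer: 100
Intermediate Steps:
b = -2/3 (b = (-1*4)/6 = (1/6)*(-4) = -2/3 ≈ -0.66667)
Q(E) = 0
a(g) = 2 - 12*g (a(g) = 2 - (g + g)*(0 + 6) = 2 - 2*g*6 = 2 - 12*g)
a(b)**2 = (2 - 12*(-2/3))**2 = (2 + 8)**2 = 10**2 = 100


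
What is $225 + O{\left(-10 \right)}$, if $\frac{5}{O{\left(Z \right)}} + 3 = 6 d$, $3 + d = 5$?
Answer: $\frac{2030}{9} \approx 225.56$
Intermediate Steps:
$d = 2$ ($d = -3 + 5 = 2$)
$O{\left(Z \right)} = \frac{5}{9}$ ($O{\left(Z \right)} = \frac{5}{-3 + 6 \cdot 2} = \frac{5}{-3 + 12} = \frac{5}{9}$)
$225 + O{\left(-10 \right)} = 225 + \frac{5}{9} = \frac{2030}{9}$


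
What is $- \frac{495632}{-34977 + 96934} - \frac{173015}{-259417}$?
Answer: $- \frac{117855876189}{16072699069} \approx -7.3327$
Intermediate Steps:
$- \frac{495632}{-34977 + 96934} - \frac{173015}{-259417} = - \frac{495632}{61957} - - \frac{173015}{259417} = \left(-495632\right) \frac{1}{61957} + \frac{173015}{259417} = - \frac{495632}{61957} + \frac{173015}{259417} = - \frac{117855876189}{16072699069}$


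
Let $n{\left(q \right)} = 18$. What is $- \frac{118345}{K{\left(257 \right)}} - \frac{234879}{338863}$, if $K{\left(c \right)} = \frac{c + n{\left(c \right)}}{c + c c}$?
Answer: $- \frac{531810491614527}{18637465} \approx -2.8534 \cdot 10^{7}$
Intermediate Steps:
$K{\left(c \right)} = \frac{18 + c}{c + c^{2}}$ ($K{\left(c \right)} = \frac{c + 18}{c + c c} = \frac{18 + c}{c + c^{2}}$)
$- \frac{118345}{K{\left(257 \right)}} - \frac{234879}{338863} = - \frac{118345}{\frac{1}{257} \frac{1}{1 + 257} \left(18 + 257\right)} - \frac{234879}{338863} = - \frac{118345}{\frac{1}{257} \cdot \frac{1}{258} \cdot 275} - \frac{234879}{338863} = - \frac{118345}{\frac{275}{66306}} - \frac{234879}{338863} = \left(-118345\right) \frac{66306}{275} - \frac{234879}{338863} = - \frac{1569396714}{55} - \frac{234879}{338863} = - \frac{531810491614527}{18637465}$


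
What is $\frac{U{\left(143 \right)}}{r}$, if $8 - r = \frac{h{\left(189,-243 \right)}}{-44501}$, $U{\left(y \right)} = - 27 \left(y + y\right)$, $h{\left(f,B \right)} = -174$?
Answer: $- \frac{171818361}{177917} \approx -965.72$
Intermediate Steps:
$U{\left(y \right)} = - 54 y$ ($U{\left(y \right)} = - 27 \cdot 2 y = - 54 y$)
$r = \frac{355834}{44501}$ ($r = 8 - - \frac{174}{-44501} = 8 - \left(-174\right) \left(- \frac{1}{44501}\right) = 8 - \frac{174}{44501} = \frac{355834}{44501} \approx 7.9961$)
$\frac{U{\left(143 \right)}}{r} = \frac{\left(-54\right) 143}{\frac{355834}{44501}} = \left(-7722\right) \frac{44501}{355834} = - \frac{171818361}{177917}$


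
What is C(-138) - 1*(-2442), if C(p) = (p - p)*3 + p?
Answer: 2304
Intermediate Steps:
C(p) = p (C(p) = 0*3 + p = 0 + p = p)
C(-138) - 1*(-2442) = -138 - 1*(-2442) = -138 + 2442 = 2304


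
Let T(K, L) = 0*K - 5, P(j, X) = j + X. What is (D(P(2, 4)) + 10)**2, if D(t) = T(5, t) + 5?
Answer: 100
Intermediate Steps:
P(j, X) = X + j
T(K, L) = -5 (T(K, L) = 0 - 5 = -5)
D(t) = 0 (D(t) = -5 + 5 = 0)
(D(P(2, 4)) + 10)**2 = (0 + 10)**2 = 10**2 = 100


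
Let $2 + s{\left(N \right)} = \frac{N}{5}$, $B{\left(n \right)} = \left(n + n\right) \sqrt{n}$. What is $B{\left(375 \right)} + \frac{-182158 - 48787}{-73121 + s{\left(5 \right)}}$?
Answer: $\frac{230945}{73122} + 3750 \sqrt{15} \approx 14527.0$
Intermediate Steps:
$B{\left(n \right)} = 2 n^{\frac{3}{2}}$ ($B{\left(n \right)} = 2 n \sqrt{n} = 2 n^{\frac{3}{2}}$)
$s{\left(N \right)} = -2 + \frac{N}{5}$
$B{\left(375 \right)} + \frac{-182158 - 48787}{-73121 + s{\left(5 \right)}} = 2 \cdot 375^{\frac{3}{2}} + \frac{-182158 - 48787}{-73121 + \left(-2 + \frac{1}{5} \cdot 5\right)} = 2 \cdot 1875 \sqrt{15} - \frac{230945}{-73121 + \left(-2 + 1\right)} = 3750 \sqrt{15} - \frac{230945}{-73121 - 1} = 3750 \sqrt{15} - \frac{230945}{-73122} = 3750 \sqrt{15} - - \frac{230945}{73122} = 3750 \sqrt{15} + \frac{230945}{73122} = \frac{230945}{73122} + 3750 \sqrt{15}$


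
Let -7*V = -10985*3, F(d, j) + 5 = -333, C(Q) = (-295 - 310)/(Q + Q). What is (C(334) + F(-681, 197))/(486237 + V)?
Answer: -22967/33270408 ≈ -0.00069031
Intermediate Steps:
C(Q) = -605/(2*Q) (C(Q) = -605*1/(2*Q) = -605/(2*Q))
F(d, j) = -338 (F(d, j) = -5 - 333 = -338)
V = 32955/7 (V = -(-10985)*3/7 = -⅐*(-32955) = 32955/7 ≈ 4707.9)
(C(334) + F(-681, 197))/(486237 + V) = (-605/2/334 - 338)/(486237 + 32955/7) = (-605/2*1/334 - 338)/(3436614/7) = (-605/668 - 338)*(7/3436614) = -226389/668*7/3436614 = -22967/33270408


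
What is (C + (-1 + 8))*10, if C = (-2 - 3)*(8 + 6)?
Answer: -630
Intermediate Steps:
C = -70 (C = -5*14 = -70)
(C + (-1 + 8))*10 = (-70 + (-1 + 8))*10 = (-70 + 7)*10 = -63*10 = -630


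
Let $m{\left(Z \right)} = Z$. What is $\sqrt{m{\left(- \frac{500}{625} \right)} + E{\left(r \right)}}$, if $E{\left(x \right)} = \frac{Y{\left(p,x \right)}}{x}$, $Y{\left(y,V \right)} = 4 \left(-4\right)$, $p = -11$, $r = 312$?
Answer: $\frac{i \sqrt{32370}}{195} \approx 0.92265 i$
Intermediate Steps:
$Y{\left(y,V \right)} = -16$
$E{\left(x \right)} = - \frac{16}{x}$
$\sqrt{m{\left(- \frac{500}{625} \right)} + E{\left(r \right)}} = \sqrt{- \frac{500}{625} - \frac{16}{312}} = \sqrt{\left(-500\right) \frac{1}{625} - \frac{2}{39}} = \sqrt{- \frac{4}{5} - \frac{2}{39}} = \sqrt{- \frac{166}{195}} = \frac{i \sqrt{32370}}{195}$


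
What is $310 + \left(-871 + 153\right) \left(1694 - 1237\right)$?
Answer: $-327816$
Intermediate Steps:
$310 + \left(-871 + 153\right) \left(1694 - 1237\right) = 310 - 328126 = -327816$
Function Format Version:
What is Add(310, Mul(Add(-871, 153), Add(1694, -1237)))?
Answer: -327816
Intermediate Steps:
Add(310, Mul(Add(-871, 153), Add(1694, -1237))) = Add(310, Mul(-718, 457)) = Add(310, -328126) = -327816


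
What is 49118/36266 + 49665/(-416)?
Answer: -890358901/7543328 ≈ -118.03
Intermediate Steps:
49118/36266 + 49665/(-416) = 49118*(1/36266) + 49665*(-1/416) = 24559/18133 - 49665/416 = -890358901/7543328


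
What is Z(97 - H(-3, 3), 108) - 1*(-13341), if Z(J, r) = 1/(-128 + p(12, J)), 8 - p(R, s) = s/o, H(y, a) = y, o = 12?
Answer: 5136282/385 ≈ 13341.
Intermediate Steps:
p(R, s) = 8 - s/12
Z(J, r) = 1/(-120 - J/12) (Z(J, r) = 1/(-128 + (8 - J/12)) = 1/(-120 - J/12))
Z(97 - H(-3, 3), 108) - 1*(-13341) = -12/(1440 + (97 - 1*(-3))) - 1*(-13341) = -12/(1440 + (97 + 3)) + 13341 = -12/(1440 + 100) + 13341 = -12/1540 + 13341 = -12*1/1540 + 13341 = -3/385 + 13341 = 5136282/385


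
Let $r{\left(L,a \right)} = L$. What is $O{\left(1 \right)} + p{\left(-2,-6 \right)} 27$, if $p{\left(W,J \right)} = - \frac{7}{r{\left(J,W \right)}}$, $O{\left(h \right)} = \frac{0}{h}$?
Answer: $\frac{63}{2} \approx 31.5$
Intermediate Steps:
$O{\left(h \right)} = 0$
$p{\left(W,J \right)} = - \frac{7}{J}$
$O{\left(1 \right)} + p{\left(-2,-6 \right)} 27 = 0 + - \frac{7}{-6} \cdot 27 = 0 + \left(-7\right) \left(- \frac{1}{6}\right) 27 = 0 + \frac{7}{6} \cdot 27 = 0 + \frac{63}{2} = \frac{63}{2}$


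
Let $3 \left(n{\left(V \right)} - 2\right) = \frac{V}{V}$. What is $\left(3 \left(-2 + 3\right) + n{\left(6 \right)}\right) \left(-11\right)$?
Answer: $- \frac{176}{3} \approx -58.667$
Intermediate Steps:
$n{\left(V \right)} = \frac{7}{3}$ ($n{\left(V \right)} = 2 + \frac{V \frac{1}{V}}{3} = 2 + \frac{1}{3} \cdot 1 = 2 + \frac{1}{3} = \frac{7}{3}$)
$\left(3 \left(-2 + 3\right) + n{\left(6 \right)}\right) \left(-11\right) = \left(3 \left(-2 + 3\right) + \frac{7}{3}\right) \left(-11\right) = \left(3 \cdot 1 + \frac{7}{3}\right) \left(-11\right) = \left(3 + \frac{7}{3}\right) \left(-11\right) = \frac{16}{3} \left(-11\right) = - \frac{176}{3}$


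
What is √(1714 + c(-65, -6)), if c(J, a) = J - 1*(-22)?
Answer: √1671 ≈ 40.878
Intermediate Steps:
c(J, a) = 22 + J (c(J, a) = J + 22 = 22 + J)
√(1714 + c(-65, -6)) = √(1714 + (22 - 65)) = √(1714 - 43) = √1671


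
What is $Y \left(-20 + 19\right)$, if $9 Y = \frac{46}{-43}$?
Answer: $\frac{46}{387} \approx 0.11886$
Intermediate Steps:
$Y = - \frac{46}{387}$ ($Y = \frac{46 \frac{1}{-43}}{9} = \frac{46 \left(- \frac{1}{43}\right)}{9} = \frac{1}{9} \left(- \frac{46}{43}\right) = - \frac{46}{387} \approx -0.11886$)
$Y \left(-20 + 19\right) = - \frac{46 \left(-20 + 19\right)}{387} = \left(- \frac{46}{387}\right) \left(-1\right) = \frac{46}{387}$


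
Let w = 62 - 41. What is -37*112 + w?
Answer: -4123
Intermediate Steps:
w = 21
-37*112 + w = -37*112 + 21 = -4144 + 21 = -4123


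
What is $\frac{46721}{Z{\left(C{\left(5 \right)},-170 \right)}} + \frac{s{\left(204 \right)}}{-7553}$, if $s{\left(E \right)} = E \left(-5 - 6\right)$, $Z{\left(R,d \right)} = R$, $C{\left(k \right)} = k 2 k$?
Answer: $\frac{352995913}{377650} \approx 934.72$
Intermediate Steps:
$C{\left(k \right)} = 2 k^{2}$ ($C{\left(k \right)} = 2 k k = 2 k^{2}$)
$s{\left(E \right)} = - 11 E$ ($s{\left(E \right)} = E \left(-11\right) = - 11 E$)
$\frac{46721}{Z{\left(C{\left(5 \right)},-170 \right)}} + \frac{s{\left(204 \right)}}{-7553} = \frac{46721}{2 \cdot 5^{2}} + \frac{\left(-11\right) 204}{-7553} = \frac{46721}{2 \cdot 25} - - \frac{2244}{7553} = \frac{46721}{50} + \frac{2244}{7553} = \frac{352995913}{377650}$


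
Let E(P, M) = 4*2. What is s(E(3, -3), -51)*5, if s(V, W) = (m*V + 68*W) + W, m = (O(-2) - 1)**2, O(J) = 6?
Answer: -16595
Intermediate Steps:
E(P, M) = 8
m = 25 (m = (6 - 1)**2 = 5**2 = 25)
s(V, W) = 25*V + 69*W (s(V, W) = (25*V + 68*W) + W = 25*V + 69*W)
s(E(3, -3), -51)*5 = (25*8 + 69*(-51))*5 = (200 - 3519)*5 = -3319*5 = -16595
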